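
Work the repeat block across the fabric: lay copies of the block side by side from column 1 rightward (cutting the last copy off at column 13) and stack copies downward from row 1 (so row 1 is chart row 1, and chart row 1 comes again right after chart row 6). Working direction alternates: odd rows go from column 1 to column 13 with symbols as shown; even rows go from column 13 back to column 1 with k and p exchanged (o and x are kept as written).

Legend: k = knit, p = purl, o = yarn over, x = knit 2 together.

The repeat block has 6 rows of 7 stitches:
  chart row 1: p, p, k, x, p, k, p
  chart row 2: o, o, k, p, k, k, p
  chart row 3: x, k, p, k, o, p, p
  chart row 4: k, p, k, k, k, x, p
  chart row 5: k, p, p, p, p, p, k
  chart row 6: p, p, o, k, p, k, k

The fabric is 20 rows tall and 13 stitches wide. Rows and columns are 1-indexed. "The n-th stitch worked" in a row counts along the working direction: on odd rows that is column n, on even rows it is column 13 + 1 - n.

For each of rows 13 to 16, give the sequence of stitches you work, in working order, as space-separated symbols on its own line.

Row 13: chart row 1, RS - tile across columns 1-13 and work as-is.
Row 14: chart row 2, WS - tiled (columns 1-13): o o k p k k p o o k p k k; work from column 13 back to 1 with k<->p swapped.
Row 15: chart row 3, RS - tile across columns 1-13 and work as-is.
Row 16: chart row 4, WS - tiled (columns 1-13): k p k k k x p k p k k k x; work from column 13 back to 1 with k<->p swapped.

== ROWS AS WORKED ==
p p k x p k p p p k x p k
p p k p o o k p p k p o o
x k p k o p p x k p k o p
x p p p k p k x p p p k p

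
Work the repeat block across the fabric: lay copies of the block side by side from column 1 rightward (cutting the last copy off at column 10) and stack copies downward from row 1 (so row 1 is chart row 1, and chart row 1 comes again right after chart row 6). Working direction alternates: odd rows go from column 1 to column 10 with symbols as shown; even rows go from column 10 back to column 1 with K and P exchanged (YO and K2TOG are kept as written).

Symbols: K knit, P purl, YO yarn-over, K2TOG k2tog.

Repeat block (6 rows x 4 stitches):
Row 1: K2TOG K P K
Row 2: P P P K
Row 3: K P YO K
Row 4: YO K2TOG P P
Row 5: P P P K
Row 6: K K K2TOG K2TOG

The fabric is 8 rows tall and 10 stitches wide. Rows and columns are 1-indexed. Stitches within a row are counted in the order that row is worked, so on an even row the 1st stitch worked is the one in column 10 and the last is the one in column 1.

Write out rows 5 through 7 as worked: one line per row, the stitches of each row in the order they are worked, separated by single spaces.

Rows as worked:
P P P K P P P K P P
P P K2TOG K2TOG P P K2TOG K2TOG P P
K2TOG K P K K2TOG K P K K2TOG K

Derivation:
Row 5: chart row 5, RS - tile across columns 1-10 and work as-is.
Row 6: chart row 6, WS - tiled (columns 1-10): K K K2TOG K2TOG K K K2TOG K2TOG K K; work from column 10 back to 1 with K<->P swapped.
Row 7: chart row 1, RS - tile across columns 1-10 and work as-is.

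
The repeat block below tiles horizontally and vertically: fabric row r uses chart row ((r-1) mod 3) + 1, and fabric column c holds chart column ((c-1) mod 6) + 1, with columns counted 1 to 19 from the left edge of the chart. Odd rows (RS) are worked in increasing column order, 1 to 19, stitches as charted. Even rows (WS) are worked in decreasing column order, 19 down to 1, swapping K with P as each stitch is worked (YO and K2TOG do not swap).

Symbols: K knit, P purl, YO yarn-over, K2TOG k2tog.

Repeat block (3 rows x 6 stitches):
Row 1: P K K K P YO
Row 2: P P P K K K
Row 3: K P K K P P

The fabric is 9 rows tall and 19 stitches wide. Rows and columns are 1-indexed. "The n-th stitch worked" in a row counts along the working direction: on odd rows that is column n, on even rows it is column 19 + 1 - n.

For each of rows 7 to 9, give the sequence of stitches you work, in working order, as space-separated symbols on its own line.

Row 7: chart row 1, RS - tile across columns 1-19 and work as-is.
Row 8: chart row 2, WS - tiled (columns 1-19): P P P K K K P P P K K K P P P K K K P; work from column 19 back to 1 with K<->P swapped.
Row 9: chart row 3, RS - tile across columns 1-19 and work as-is.

Result:
P K K K P YO P K K K P YO P K K K P YO P
K P P P K K K P P P K K K P P P K K K
K P K K P P K P K K P P K P K K P P K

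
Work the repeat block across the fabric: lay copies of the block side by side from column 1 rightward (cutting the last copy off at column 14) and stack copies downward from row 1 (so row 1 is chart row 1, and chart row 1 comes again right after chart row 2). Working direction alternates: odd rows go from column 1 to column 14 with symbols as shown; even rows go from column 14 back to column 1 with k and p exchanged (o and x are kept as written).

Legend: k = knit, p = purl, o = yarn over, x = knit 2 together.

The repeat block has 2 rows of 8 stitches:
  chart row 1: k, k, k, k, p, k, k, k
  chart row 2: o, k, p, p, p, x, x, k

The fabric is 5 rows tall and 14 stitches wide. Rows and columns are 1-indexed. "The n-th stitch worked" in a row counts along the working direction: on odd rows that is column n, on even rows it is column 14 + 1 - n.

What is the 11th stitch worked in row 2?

Stitch:
k

Derivation:
For row 2: chart row = ((2-1) mod 2) + 1 = 2; this is a WS (even) row.
Chart row 2 tiled across columns 1-14: o k p p p x x k o k p p p x
Wrong side: read the tiled row from column 14 down to 1 and exchange k with p (leave o, x).
Row 2 as worked: x k k k p o p x x k k k p o
Counting 11 along the worked row gives k.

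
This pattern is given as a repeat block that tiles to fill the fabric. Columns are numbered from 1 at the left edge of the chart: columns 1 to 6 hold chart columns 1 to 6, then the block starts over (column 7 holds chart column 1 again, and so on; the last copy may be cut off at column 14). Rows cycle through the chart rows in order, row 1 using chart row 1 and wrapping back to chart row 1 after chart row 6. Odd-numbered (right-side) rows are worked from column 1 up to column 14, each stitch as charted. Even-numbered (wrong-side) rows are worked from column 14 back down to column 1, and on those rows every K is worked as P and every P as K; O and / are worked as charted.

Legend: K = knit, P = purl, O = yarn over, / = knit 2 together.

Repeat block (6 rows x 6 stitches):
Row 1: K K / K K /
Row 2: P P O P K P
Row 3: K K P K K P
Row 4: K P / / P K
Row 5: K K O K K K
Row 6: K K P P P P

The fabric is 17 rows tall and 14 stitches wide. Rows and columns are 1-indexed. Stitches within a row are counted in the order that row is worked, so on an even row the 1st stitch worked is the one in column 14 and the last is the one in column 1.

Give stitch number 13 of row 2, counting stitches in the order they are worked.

Result:
K

Derivation:
Row 2 uses chart row ((2-1) mod 6)+1 = 2. Row 2 is even, so WS.
Chart row 2 tiled across columns 1-14: P P O P K P P P O P K P P P
WS row: flip the tiled sequence (start at column 14) and apply K<->P; O and / stay.
Row 2 as worked: K K K P K O K K K P K O K K
Counting 13 along the worked row gives K.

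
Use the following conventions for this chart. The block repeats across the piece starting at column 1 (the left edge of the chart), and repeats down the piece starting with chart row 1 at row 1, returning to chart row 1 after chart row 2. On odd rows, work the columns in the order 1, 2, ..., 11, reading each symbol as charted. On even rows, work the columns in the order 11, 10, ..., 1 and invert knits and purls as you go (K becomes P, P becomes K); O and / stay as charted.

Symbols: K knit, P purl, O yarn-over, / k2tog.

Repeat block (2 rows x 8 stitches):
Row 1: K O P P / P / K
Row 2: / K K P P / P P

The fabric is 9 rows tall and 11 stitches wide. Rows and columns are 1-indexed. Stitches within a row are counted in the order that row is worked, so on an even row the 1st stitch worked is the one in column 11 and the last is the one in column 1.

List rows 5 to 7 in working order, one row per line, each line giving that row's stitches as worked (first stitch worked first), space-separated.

Row 5: chart row 1, RS - tile across columns 1-11 and work as-is.
Row 6: chart row 2, WS - tiled (columns 1-11): / K K P P / P P / K K; work from column 11 back to 1 with K<->P swapped.
Row 7: chart row 1, RS - tile across columns 1-11 and work as-is.

Rows as worked:
K O P P / P / K K O P
P P / K K / K K P P /
K O P P / P / K K O P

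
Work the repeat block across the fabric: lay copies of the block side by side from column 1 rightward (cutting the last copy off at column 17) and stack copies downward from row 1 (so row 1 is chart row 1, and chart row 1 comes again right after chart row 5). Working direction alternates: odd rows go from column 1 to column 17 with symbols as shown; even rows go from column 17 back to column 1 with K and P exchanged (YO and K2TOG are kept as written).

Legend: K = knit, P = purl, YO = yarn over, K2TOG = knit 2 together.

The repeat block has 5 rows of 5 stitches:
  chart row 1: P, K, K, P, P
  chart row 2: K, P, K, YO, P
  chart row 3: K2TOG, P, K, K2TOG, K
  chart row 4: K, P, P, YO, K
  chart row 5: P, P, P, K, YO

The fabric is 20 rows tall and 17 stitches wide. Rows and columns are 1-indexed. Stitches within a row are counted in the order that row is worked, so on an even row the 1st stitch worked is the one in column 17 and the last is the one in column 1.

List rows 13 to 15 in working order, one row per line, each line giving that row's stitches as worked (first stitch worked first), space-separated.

Result:
K2TOG P K K2TOG K K2TOG P K K2TOG K K2TOG P K K2TOG K K2TOG P
K P P YO K K P P YO K K P P YO K K P
P P P K YO P P P K YO P P P K YO P P

Derivation:
Row 13: chart row 3, RS - tile across columns 1-17 and work as-is.
Row 14: chart row 4, WS - tiled (columns 1-17): K P P YO K K P P YO K K P P YO K K P; work from column 17 back to 1 with K<->P swapped.
Row 15: chart row 5, RS - tile across columns 1-17 and work as-is.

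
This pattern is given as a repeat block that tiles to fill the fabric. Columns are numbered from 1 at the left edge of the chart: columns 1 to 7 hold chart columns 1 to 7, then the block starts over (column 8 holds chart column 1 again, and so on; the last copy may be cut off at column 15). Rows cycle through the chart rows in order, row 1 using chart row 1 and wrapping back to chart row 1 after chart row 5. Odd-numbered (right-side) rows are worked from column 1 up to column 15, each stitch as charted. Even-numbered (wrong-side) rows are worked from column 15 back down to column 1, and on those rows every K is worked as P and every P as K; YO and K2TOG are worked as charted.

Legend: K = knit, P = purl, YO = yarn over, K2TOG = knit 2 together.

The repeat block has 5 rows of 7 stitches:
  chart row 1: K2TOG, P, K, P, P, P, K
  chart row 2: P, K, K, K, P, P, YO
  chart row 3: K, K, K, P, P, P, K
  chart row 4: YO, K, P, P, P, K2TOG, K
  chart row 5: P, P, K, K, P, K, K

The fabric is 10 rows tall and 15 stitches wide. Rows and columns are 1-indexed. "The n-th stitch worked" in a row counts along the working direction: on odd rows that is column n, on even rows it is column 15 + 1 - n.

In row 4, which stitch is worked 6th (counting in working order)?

Result:
K

Derivation:
Row 4 uses chart row ((4-1) mod 5)+1 = 4. Row 4 is even, so WS.
Chart row 4 tiled across columns 1-15: YO K P P P K2TOG K YO K P P P K2TOG K YO
WS row: flip the tiled sequence (start at column 15) and apply K<->P; YO and K2TOG stay.
Row 4 as worked: YO P K2TOG K K K P YO P K2TOG K K K P YO
Stitch 6 in working order -> K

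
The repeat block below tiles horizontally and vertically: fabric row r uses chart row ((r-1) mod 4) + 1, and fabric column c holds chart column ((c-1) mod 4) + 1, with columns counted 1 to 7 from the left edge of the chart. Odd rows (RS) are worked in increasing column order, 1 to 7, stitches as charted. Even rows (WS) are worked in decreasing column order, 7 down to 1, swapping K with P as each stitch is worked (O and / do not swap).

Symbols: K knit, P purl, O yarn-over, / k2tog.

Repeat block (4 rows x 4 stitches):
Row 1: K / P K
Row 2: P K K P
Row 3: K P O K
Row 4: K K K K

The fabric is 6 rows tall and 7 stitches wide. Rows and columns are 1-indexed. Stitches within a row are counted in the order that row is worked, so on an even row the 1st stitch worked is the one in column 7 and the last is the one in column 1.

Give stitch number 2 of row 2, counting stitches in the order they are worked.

Row 2 uses chart row ((2-1) mod 4)+1 = 2. Row 2 is even, so WS.
Chart row 2 tiled across columns 1-7: P K K P P K K
WS row: flip the tiled sequence (start at column 7) and apply K<->P; O and / stay.
Row 2 as worked: P P K K P P K
Stitch 2 in working order -> P

Stitch:
P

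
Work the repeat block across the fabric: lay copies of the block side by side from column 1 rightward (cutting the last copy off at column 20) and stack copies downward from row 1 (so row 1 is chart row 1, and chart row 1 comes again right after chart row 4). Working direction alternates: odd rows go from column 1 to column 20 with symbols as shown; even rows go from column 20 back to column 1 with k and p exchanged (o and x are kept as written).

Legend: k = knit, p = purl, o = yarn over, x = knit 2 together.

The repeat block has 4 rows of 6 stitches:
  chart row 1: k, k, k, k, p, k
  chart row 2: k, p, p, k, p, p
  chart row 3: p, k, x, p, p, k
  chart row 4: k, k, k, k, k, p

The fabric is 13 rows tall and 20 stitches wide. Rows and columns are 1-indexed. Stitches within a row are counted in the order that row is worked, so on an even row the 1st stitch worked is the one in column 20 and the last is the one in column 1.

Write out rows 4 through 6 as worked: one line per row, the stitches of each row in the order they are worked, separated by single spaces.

Row 4: chart row 4, WS - tiled (columns 1-20): k k k k k p k k k k k p k k k k k p k k; work from column 20 back to 1 with k<->p swapped.
Row 5: chart row 1, RS - tile across columns 1-20 and work as-is.
Row 6: chart row 2, WS - tiled (columns 1-20): k p p k p p k p p k p p k p p k p p k p; work from column 20 back to 1 with k<->p swapped.

== ROWS AS WORKED ==
p p k p p p p p k p p p p p k p p p p p
k k k k p k k k k k p k k k k k p k k k
k p k k p k k p k k p k k p k k p k k p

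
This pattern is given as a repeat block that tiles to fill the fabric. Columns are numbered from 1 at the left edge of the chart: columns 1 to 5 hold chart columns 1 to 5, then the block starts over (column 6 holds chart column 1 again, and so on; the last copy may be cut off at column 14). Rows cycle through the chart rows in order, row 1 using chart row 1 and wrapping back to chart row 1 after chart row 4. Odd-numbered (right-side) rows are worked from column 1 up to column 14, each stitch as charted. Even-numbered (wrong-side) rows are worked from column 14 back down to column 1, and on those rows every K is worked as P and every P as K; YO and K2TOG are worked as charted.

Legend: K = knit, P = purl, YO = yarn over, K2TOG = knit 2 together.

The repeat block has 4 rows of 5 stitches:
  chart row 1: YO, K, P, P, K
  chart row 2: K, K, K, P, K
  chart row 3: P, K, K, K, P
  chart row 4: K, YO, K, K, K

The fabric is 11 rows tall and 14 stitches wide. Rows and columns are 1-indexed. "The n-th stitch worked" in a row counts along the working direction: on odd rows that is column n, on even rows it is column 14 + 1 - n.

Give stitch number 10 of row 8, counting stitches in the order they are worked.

Row 8: (8-1) mod 4 = 3, so use chart row 4. Even row -> WS.
Chart row 4 tiled across columns 1-14: K YO K K K K YO K K K K YO K K
WS: work from column 14 back to column 1 (reverse the tiled row), swapping K<->P (YO and K2TOG unchanged).
Row 8 as worked: P P YO P P P P YO P P P P YO P
The 10th stitch worked is P.

Result:
P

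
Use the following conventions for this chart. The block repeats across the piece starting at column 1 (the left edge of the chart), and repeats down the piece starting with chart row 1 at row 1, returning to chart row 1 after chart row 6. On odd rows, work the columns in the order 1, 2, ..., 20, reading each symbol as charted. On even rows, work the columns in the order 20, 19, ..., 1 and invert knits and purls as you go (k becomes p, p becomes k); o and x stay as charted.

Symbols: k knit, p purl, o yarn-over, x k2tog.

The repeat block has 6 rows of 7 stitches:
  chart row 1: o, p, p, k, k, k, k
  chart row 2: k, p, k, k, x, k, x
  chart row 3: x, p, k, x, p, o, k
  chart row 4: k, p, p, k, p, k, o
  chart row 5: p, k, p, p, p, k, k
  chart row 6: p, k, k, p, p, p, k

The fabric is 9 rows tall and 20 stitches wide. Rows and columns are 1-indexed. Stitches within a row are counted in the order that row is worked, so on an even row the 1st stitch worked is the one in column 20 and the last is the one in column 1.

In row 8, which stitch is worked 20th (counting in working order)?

For row 8: chart row = ((8-1) mod 6) + 1 = 2; this is a WS (even) row.
Chart row 2 tiled across columns 1-20: k p k k x k x k p k k x k x k p k k x k
WS row: flip the tiled sequence (start at column 20) and apply k<->p; o and x stay.
Row 8 as worked: p x p p k p x p x p p k p x p x p p k p
Counting 20 along the worked row gives p.

Result:
p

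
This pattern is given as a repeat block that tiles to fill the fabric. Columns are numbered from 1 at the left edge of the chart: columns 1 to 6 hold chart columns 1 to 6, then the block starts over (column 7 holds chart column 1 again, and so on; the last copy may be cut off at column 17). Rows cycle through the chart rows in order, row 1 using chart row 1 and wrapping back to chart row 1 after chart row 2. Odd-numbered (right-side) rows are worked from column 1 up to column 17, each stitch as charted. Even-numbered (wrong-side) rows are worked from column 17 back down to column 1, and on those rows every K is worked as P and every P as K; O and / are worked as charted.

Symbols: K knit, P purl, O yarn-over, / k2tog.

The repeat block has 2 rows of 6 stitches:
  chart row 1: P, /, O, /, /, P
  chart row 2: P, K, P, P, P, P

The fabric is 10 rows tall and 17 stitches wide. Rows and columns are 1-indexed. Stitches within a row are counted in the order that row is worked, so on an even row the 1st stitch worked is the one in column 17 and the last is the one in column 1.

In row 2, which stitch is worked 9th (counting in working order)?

For row 2: chart row = ((2-1) mod 2) + 1 = 2; this is a WS (even) row.
Chart row 2 tiled across columns 1-17: P K P P P P P K P P P P P K P P P
WS row: flip the tiled sequence (start at column 17) and apply K<->P; O and / stay.
Row 2 as worked: K K K P K K K K K P K K K K K P K
The 9th stitch worked is K.

== STITCH ==
K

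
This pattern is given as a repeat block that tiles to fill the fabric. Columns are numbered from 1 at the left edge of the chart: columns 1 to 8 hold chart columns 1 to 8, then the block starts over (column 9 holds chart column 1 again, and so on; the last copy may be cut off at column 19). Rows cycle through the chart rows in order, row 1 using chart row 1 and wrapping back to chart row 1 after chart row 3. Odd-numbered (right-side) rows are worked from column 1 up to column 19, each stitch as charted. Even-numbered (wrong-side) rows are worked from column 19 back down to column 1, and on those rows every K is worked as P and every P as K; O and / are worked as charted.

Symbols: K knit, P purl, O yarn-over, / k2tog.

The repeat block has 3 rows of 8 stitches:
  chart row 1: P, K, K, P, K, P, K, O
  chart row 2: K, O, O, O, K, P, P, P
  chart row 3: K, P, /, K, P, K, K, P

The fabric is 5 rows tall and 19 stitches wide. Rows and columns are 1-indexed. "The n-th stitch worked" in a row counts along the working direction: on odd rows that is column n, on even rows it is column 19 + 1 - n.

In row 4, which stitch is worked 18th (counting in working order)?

== STITCH ==
P

Derivation:
For row 4: chart row = ((4-1) mod 3) + 1 = 1; this is a WS (even) row.
Chart row 1 tiled across columns 1-19: P K K P K P K O P K K P K P K O P K K
WS: work from column 19 back to column 1 (reverse the tiled row), swapping K<->P (O and / unchanged).
Row 4 as worked: P P K O P K P K P P K O P K P K P P K
The 18th stitch worked is P.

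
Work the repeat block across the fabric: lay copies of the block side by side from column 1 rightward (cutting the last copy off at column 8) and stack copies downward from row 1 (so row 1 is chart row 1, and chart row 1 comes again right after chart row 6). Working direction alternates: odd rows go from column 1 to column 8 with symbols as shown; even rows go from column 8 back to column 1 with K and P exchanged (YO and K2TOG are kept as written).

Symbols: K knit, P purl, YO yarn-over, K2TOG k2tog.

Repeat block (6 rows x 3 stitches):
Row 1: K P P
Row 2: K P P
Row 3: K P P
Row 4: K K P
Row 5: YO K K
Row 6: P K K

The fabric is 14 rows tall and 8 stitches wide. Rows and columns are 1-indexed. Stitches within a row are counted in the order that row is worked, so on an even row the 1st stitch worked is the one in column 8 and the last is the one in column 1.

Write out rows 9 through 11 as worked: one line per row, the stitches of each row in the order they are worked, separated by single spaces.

Row 9: chart row 3, RS - tile across columns 1-8 and work as-is.
Row 10: chart row 4, WS - tiled (columns 1-8): K K P K K P K K; work from column 8 back to 1 with K<->P swapped.
Row 11: chart row 5, RS - tile across columns 1-8 and work as-is.

== ROWS AS WORKED ==
K P P K P P K P
P P K P P K P P
YO K K YO K K YO K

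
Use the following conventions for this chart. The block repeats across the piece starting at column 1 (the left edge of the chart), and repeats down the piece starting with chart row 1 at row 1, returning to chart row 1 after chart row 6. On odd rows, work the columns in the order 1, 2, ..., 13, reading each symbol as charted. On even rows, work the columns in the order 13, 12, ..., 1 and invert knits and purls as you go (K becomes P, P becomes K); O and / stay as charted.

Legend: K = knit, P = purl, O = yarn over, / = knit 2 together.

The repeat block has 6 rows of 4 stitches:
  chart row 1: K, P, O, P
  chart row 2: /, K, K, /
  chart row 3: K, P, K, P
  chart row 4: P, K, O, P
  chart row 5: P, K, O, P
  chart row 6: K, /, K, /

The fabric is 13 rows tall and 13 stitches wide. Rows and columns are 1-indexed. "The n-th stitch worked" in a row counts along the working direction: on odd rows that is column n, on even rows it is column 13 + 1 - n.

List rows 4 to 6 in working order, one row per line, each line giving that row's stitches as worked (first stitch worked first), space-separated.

Row 4: chart row 4, WS - tiled (columns 1-13): P K O P P K O P P K O P P; work from column 13 back to 1 with K<->P swapped.
Row 5: chart row 5, RS - tile across columns 1-13 and work as-is.
Row 6: chart row 6, WS - tiled (columns 1-13): K / K / K / K / K / K / K; work from column 13 back to 1 with K<->P swapped.

Result:
K K O P K K O P K K O P K
P K O P P K O P P K O P P
P / P / P / P / P / P / P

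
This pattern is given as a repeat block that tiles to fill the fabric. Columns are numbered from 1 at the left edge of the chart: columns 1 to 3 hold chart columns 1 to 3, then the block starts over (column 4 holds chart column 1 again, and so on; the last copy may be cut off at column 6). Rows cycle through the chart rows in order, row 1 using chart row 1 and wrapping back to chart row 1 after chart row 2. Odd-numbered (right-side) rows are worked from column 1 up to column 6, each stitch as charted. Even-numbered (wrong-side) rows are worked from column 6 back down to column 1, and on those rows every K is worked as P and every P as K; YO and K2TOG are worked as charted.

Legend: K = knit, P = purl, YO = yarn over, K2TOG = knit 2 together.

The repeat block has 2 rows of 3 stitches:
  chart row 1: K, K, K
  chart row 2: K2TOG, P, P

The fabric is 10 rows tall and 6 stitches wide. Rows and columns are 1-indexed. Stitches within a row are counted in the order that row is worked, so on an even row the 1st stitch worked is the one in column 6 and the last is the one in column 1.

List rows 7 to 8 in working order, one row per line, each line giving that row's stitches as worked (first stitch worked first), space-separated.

== ROWS AS WORKED ==
K K K K K K
K K K2TOG K K K2TOG

Derivation:
Row 7: chart row 1, RS - tile across columns 1-6 and work as-is.
Row 8: chart row 2, WS - tiled (columns 1-6): K2TOG P P K2TOG P P; work from column 6 back to 1 with K<->P swapped.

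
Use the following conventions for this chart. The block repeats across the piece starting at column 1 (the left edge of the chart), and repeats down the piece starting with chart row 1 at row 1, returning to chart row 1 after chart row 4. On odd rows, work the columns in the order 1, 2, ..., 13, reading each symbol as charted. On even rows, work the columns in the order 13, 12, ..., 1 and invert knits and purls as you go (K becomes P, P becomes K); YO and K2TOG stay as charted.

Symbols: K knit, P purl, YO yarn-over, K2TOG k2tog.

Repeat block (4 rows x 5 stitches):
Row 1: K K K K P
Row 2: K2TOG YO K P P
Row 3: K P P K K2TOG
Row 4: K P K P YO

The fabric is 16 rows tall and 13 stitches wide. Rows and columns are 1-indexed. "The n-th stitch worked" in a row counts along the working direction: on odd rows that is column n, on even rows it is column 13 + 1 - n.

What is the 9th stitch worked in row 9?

Row 9: (9-1) mod 4 = 0, so use chart row 1. Odd row -> RS.
Chart row 1 tiled across columns 1-13: K K K K P K K K K P K K K
RS: work column 1 to column 13, symbols as charted — the tiled row is the row as worked.
Counting 9 along the worked row gives K.

Stitch:
K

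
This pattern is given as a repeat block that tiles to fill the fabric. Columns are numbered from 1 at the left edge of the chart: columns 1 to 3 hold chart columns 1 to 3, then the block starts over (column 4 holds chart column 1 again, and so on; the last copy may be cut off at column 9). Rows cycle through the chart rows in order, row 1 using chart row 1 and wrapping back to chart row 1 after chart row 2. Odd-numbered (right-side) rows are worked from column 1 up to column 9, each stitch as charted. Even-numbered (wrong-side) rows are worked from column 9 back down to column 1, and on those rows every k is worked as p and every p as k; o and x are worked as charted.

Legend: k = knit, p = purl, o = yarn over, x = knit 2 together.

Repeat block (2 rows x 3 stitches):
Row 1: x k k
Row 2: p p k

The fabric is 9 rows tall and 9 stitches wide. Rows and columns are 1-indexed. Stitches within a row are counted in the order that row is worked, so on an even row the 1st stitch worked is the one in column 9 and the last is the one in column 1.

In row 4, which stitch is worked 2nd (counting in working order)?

== STITCH ==
k

Derivation:
Row 4 uses chart row ((4-1) mod 2)+1 = 2. Row 4 is even, so WS.
Chart row 2 tiled across columns 1-9: p p k p p k p p k
Wrong side: read the tiled row from column 9 down to 1 and exchange k with p (leave o, x).
Row 4 as worked: p k k p k k p k k
Counting 2 along the worked row gives k.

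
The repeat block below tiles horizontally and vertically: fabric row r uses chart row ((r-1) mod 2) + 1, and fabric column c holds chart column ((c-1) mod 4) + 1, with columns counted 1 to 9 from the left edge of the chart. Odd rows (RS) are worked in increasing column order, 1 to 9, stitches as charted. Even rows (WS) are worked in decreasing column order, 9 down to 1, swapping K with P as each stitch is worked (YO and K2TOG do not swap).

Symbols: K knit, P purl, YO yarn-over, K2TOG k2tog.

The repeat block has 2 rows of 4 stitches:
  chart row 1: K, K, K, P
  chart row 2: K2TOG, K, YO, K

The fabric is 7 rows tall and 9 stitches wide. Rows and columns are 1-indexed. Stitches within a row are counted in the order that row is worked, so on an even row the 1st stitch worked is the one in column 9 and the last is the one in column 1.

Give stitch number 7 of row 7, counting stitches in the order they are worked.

Row 7: (7-1) mod 2 = 0, so use chart row 1. Odd row -> RS.
Chart row 1 tiled across columns 1-9: K K K P K K K P K
RS row: no reversal, no swap; stitch n worked = column n.
Counting 7 along the worked row gives K.

== STITCH ==
K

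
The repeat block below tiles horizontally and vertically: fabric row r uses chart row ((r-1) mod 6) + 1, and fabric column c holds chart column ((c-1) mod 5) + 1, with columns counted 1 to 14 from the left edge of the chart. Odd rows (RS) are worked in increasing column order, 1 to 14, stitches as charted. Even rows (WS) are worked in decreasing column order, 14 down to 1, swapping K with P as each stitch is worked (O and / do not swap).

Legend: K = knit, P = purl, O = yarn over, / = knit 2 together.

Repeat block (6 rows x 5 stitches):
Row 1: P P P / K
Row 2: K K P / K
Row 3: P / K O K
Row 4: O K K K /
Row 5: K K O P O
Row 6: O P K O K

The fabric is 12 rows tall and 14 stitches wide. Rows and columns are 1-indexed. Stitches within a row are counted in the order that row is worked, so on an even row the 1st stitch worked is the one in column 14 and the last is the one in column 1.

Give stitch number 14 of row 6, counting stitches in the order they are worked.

For row 6: chart row = ((6-1) mod 6) + 1 = 6; this is a WS (even) row.
Chart row 6 tiled across columns 1-14: O P K O K O P K O K O P K O
WS row: flip the tiled sequence (start at column 14) and apply K<->P; O and / stay.
Row 6 as worked: O P K O P O P K O P O P K O
The 14th stitch worked is O.

Stitch:
O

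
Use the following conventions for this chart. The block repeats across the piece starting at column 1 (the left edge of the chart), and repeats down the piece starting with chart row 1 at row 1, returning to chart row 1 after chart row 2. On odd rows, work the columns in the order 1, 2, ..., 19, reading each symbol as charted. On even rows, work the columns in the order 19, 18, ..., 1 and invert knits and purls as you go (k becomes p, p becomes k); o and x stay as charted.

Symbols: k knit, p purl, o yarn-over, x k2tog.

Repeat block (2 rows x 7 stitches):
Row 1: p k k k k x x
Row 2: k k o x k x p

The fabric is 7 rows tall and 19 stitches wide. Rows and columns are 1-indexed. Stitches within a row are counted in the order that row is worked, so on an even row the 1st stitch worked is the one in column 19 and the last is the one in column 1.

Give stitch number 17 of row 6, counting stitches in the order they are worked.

Row 6: (6-1) mod 2 = 1, so use chart row 2. Even row -> WS.
Chart row 2 tiled across columns 1-19: k k o x k x p k k o x k x p k k o x k
Wrong side: read the tiled row from column 19 down to 1 and exchange k with p (leave o, x).
Row 6 as worked: p x o p p k x p x o p p k x p x o p p
Counting 17 along the worked row gives o.

Stitch:
o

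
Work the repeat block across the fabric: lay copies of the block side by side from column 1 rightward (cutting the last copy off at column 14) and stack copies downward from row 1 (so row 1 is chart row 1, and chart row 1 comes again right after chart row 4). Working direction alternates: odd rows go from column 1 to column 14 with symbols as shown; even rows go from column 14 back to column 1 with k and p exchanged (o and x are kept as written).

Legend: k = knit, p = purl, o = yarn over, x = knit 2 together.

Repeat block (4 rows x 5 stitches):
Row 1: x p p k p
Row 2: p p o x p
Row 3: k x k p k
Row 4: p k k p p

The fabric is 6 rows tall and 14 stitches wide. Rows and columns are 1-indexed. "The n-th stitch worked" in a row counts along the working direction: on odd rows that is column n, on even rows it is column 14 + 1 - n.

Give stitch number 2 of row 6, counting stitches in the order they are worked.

Stitch:
o

Derivation:
For row 6: chart row = ((6-1) mod 4) + 1 = 2; this is a WS (even) row.
Chart row 2 tiled across columns 1-14: p p o x p p p o x p p p o x
WS: work from column 14 back to column 1 (reverse the tiled row), swapping k<->p (o and x unchanged).
Row 6 as worked: x o k k k x o k k k x o k k
Counting 2 along the worked row gives o.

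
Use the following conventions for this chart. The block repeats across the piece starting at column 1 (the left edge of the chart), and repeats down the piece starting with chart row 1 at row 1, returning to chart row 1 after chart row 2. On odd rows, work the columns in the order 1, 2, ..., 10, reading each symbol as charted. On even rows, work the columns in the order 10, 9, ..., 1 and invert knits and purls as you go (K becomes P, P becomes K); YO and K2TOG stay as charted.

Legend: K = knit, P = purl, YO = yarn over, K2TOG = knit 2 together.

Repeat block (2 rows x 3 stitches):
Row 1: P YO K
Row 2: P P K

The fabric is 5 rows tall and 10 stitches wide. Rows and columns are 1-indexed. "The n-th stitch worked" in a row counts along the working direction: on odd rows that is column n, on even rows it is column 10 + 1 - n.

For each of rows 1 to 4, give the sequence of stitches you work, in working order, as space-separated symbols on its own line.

== ROWS AS WORKED ==
P YO K P YO K P YO K P
K P K K P K K P K K
P YO K P YO K P YO K P
K P K K P K K P K K

Derivation:
Row 1: chart row 1, RS - tile across columns 1-10 and work as-is.
Row 2: chart row 2, WS - tiled (columns 1-10): P P K P P K P P K P; work from column 10 back to 1 with K<->P swapped.
Row 3: chart row 1, RS - tile across columns 1-10 and work as-is.
Row 4: chart row 2, WS - tiled (columns 1-10): P P K P P K P P K P; work from column 10 back to 1 with K<->P swapped.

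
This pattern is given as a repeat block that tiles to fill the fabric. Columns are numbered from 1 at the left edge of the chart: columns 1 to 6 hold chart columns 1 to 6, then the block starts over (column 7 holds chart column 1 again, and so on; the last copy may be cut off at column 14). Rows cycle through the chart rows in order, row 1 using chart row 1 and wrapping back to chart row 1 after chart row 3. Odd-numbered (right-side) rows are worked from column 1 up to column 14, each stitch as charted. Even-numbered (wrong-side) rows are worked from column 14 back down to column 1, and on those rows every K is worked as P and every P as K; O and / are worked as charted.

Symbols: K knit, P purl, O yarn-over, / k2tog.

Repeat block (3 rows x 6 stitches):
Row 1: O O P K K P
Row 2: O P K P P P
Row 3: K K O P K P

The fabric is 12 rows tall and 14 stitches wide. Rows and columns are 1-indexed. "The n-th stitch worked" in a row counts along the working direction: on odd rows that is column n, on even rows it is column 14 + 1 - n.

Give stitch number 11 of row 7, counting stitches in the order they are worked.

== STITCH ==
K

Derivation:
Row 7 uses chart row ((7-1) mod 3)+1 = 1. Row 7 is odd, so RS.
Chart row 1 tiled across columns 1-14: O O P K K P O O P K K P O O
Right side: take the tiled row as-is (worked left to right from column 1).
The 11th stitch worked is K.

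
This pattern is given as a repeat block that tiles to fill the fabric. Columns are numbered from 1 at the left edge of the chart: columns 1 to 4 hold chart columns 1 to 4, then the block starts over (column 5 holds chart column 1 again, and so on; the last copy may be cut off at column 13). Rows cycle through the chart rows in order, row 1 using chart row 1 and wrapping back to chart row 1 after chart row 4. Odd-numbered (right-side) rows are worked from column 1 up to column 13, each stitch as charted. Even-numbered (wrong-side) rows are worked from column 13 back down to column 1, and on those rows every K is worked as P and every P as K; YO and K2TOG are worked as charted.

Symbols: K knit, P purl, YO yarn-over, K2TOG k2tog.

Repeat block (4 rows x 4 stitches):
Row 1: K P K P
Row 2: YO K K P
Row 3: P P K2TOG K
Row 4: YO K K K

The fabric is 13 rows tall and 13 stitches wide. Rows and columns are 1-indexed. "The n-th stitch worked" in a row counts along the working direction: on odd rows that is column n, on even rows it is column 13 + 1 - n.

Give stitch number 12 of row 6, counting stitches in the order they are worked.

Row 6 uses chart row ((6-1) mod 4)+1 = 2. Row 6 is even, so WS.
Chart row 2 tiled across columns 1-13: YO K K P YO K K P YO K K P YO
WS row: flip the tiled sequence (start at column 13) and apply K<->P; YO and K2TOG stay.
Row 6 as worked: YO K P P YO K P P YO K P P YO
Stitch 12 in working order -> P

Stitch:
P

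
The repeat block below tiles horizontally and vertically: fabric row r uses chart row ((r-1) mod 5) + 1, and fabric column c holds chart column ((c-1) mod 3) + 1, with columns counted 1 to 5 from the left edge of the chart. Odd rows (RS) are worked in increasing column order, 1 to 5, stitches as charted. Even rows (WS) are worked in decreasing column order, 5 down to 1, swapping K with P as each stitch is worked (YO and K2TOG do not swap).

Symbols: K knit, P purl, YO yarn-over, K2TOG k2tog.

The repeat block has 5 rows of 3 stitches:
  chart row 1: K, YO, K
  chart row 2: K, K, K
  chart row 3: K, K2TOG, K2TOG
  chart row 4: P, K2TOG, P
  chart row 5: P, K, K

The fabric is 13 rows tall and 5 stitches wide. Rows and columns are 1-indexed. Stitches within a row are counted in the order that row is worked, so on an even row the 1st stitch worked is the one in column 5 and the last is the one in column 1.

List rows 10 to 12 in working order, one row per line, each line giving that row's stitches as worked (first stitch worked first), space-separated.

Rows as worked:
P K P P K
K YO K K YO
P P P P P

Derivation:
Row 10: chart row 5, WS - tiled (columns 1-5): P K K P K; work from column 5 back to 1 with K<->P swapped.
Row 11: chart row 1, RS - tile across columns 1-5 and work as-is.
Row 12: chart row 2, WS - tiled (columns 1-5): K K K K K; work from column 5 back to 1 with K<->P swapped.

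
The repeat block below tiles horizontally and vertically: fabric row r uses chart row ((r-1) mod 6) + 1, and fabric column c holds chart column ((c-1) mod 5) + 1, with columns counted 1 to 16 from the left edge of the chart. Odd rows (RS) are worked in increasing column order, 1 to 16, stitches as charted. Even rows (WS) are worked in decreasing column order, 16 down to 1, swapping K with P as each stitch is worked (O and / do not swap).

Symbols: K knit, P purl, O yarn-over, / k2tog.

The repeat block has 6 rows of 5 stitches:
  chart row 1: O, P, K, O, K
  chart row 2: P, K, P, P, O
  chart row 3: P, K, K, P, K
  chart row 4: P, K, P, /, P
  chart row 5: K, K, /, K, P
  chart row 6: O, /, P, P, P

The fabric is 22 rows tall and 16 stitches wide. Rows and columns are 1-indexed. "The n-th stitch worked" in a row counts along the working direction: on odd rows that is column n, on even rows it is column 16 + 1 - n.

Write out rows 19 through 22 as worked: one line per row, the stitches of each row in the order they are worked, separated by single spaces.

Row 19: chart row 1, RS - tile across columns 1-16 and work as-is.
Row 20: chart row 2, WS - tiled (columns 1-16): P K P P O P K P P O P K P P O P; work from column 16 back to 1 with K<->P swapped.
Row 21: chart row 3, RS - tile across columns 1-16 and work as-is.
Row 22: chart row 4, WS - tiled (columns 1-16): P K P / P P K P / P P K P / P P; work from column 16 back to 1 with K<->P swapped.

Rows as worked:
O P K O K O P K O K O P K O K O
K O K K P K O K K P K O K K P K
P K K P K P K K P K P K K P K P
K K / K P K K / K P K K / K P K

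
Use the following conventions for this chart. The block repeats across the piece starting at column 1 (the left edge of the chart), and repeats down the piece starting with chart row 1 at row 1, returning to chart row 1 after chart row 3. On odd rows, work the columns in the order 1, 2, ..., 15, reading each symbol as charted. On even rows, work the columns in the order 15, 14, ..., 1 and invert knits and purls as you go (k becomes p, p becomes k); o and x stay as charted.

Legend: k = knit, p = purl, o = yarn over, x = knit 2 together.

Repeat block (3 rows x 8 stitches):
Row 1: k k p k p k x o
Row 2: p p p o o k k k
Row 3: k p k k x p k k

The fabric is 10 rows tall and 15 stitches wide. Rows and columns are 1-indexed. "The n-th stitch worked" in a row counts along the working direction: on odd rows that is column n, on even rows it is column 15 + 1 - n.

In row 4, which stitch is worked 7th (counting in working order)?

Row 4 uses chart row ((4-1) mod 3)+1 = 1. Row 4 is even, so WS.
Chart row 1 tiled across columns 1-15: k k p k p k x o k k p k p k x
WS: work from column 15 back to column 1 (reverse the tiled row), swapping k<->p (o and x unchanged).
Row 4 as worked: x p k p k p p o x p k p k p p
Counting 7 along the worked row gives p.

== STITCH ==
p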